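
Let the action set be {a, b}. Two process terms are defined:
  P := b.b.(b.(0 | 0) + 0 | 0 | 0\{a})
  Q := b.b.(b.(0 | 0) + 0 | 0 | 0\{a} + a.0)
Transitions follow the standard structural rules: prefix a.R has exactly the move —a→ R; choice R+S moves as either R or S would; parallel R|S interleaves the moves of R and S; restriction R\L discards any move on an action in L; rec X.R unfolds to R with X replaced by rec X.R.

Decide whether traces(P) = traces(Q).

P's transition system — 4 states:
  s0 = b.b.(b.(0 | 0) + 0 | 0 | 0\{a}) :: -b-> s1
  s1 = b.(b.(0 | 0) + 0 | 0 | 0\{a}) :: -b-> s2
  s2 = b.(0 | 0) + 0 | 0 | 0\{a} :: -b-> s3
  s3 = 0 | 0 :: ∅
Q's transition system — 5 states:
  t0 = b.b.(b.(0 | 0) + 0 | 0 | 0\{a} + a.0) :: -b-> t1
  t1 = b.(b.(0 | 0) + 0 | 0 | 0\{a} + a.0) :: -b-> t2
  t2 = b.(0 | 0) + 0 | 0 | 0\{a} + a.0 :: -a-> t3, -b-> t4
  t3 = 0 :: ∅
  t4 = 0 | 0 :: ∅
Executing bba from Q (initial set {t0}):
  step 1 (b): {t1}
  step 2 (b): {t2}
  step 3 (a): {t3}
  — Q admits the full trace.
Executing bba from P (initial set {s0}):
  step 1 (b): {s1}
  step 2 (b): {s2}
  step 3 (a): no successor for P

NO — witness ⟨bba⟩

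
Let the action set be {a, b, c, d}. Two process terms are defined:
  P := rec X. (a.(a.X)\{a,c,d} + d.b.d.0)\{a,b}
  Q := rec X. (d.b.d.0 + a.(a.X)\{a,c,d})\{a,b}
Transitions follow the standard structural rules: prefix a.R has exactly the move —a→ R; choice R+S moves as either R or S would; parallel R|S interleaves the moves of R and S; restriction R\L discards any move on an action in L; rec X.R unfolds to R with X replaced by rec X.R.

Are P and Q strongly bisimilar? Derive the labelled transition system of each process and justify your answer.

P ~ Q

P's transition system — 2 states:
  p0 = rec X. (a.(a.X)\{a,c,d} + d.b.d.0)\{a,b} :: =d=> p1
  p1 = (b.d.0)\{a,b} :: deadlocked
Q's transition system — 2 states:
  q0 = rec X. (d.b.d.0 + a.(a.X)\{a,c,d})\{a,b} :: =d=> q1
  q1 = (b.d.0)\{a,b} :: deadlocked
Bisimilarity quotient blocks:
  B0 = {p0, q0}
  B1 = {p1, q1}
p0 ∈ B0, q0 ∈ B0 → same block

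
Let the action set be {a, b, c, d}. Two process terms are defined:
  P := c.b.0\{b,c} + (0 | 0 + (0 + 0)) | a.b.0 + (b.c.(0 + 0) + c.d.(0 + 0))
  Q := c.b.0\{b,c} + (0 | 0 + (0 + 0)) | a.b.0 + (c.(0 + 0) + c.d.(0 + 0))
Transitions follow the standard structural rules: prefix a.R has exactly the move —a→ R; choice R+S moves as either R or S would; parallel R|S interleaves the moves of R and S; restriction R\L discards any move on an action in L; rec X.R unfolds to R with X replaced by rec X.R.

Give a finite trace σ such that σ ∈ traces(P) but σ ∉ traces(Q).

b

P's transition system — 8 states:
  p0 = c.b.0\{b,c} + (0 | 0 + (0 + 0)) | a.b.0 + (b.c.(0 + 0) + c.d.(0 + 0)) :: —a→ p1, —b→ p2, —c→ p3, —c→ p4
  p1 = (0 | 0 + (0 + 0)) | b.0 :: —b→ p5
  p2 = c.(0 + 0) :: —c→ p6
  p3 = b.0\{b,c} :: —b→ p7
  p4 = d.(0 + 0) :: —d→ p6
  p5 = (0 | 0 + (0 + 0)) | 0 :: ∅
  p6 = 0 + 0 :: ∅
  p7 = 0\{b,c} :: ∅
Q's transition system — 7 states:
  q0 = c.b.0\{b,c} + (0 | 0 + (0 + 0)) | a.b.0 + (c.(0 + 0) + c.d.(0 + 0)) :: —a→ q1, —c→ q2, —c→ q3, —c→ q4
  q1 = (0 | 0 + (0 + 0)) | b.0 :: —b→ q5
  q2 = 0 + 0 :: ∅
  q3 = b.0\{b,c} :: —b→ q6
  q4 = d.(0 + 0) :: —d→ q2
  q5 = (0 | 0 + (0 + 0)) | 0 :: ∅
  q6 = 0\{b,c} :: ∅
Executing b from P (initial set {p0}):
  after b @ step 1: {p2}
  ✓ P
Executing b from Q (initial set {q0}):
  after b @ step 1: ∅ (Q stuck)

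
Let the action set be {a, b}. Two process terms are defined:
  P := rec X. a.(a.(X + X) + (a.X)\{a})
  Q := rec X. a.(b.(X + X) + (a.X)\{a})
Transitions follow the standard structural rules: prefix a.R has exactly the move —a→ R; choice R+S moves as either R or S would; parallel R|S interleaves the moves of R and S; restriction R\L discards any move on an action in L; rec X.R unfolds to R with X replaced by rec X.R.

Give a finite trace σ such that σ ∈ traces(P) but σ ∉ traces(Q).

LTS(P): 3 reachable states
  p0 = rec X. a.(a.(X + X) + (a.X)\{a}) :: --a--▸ p1
  p1 = a.((rec X. a.(a.(X + X) + (a.X)\{a})) + (rec X. a.(a.(X + X) + (a.X)\{a}))) + (a.(rec X. a.(a.(X + X) + (a.X)\{a})))\{a} :: --a--▸ p2
  p2 = (rec X. a.(a.(X + X) + (a.X)\{a})) + (rec X. a.(a.(X + X) + (a.X)\{a})) :: --a--▸ p1
LTS(Q): 3 reachable states
  q0 = rec X. a.(b.(X + X) + (a.X)\{a}) :: --a--▸ q1
  q1 = b.((rec X. a.(b.(X + X) + (a.X)\{a})) + (rec X. a.(b.(X + X) + (a.X)\{a}))) + (a.(rec X. a.(b.(X + X) + (a.X)\{a})))\{a} :: --b--▸ q2
  q2 = (rec X. a.(b.(X + X) + (a.X)\{a})) + (rec X. a.(b.(X + X) + (a.X)\{a})) :: --a--▸ q1
Trace ⟨aa⟩ through P, begin at {p0}:
  after a @ step 1: {p1}
  after a @ step 2: {p2}
  — P admits the full trace.
Trace ⟨aa⟩ through Q, begin at {q0}:
  after a @ step 1: {q1}
  after a @ step 2: ∅  — Q cannot continue

aa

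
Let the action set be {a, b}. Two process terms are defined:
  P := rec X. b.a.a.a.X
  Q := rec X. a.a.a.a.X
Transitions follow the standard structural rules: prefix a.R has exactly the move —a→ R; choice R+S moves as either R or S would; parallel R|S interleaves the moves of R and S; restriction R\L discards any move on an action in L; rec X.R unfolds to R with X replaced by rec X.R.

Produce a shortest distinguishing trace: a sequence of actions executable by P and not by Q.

P's transition system — 4 states:
  m0 = rec X. b.a.a.a.X has moves ··b··> m1
  m1 = a.a.a.(rec X. b.a.a.a.X) has moves ··a··> m2
  m2 = a.a.(rec X. b.a.a.a.X) has moves ··a··> m3
  m3 = a.(rec X. b.a.a.a.X) has moves ··a··> m0
Q's transition system — 4 states:
  n0 = rec X. a.a.a.a.X has moves ··a··> n1
  n1 = a.a.a.(rec X. a.a.a.a.X) has moves ··a··> n2
  n2 = a.a.(rec X. a.a.a.a.X) has moves ··a··> n3
  n3 = a.(rec X. a.a.a.a.X) has moves ··a··> n0
Trace ⟨b⟩ through P, begin at {m0}:
  [1] b ⇒ {m1}
  ✓ P
Trace ⟨b⟩ through Q, begin at {n0}:
  [1] b ⇒ ∅ (Q stuck)

b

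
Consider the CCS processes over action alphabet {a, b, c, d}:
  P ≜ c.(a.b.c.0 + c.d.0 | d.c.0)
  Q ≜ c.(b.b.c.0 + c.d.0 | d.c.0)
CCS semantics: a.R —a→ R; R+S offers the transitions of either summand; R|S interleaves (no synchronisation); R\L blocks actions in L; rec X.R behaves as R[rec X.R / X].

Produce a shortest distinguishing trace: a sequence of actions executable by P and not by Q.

ca

P's transition system — 13 states:
  m0 = c.(a.b.c.0 + c.d.0 | d.c.0) ⊢ =c=> m1
  m1 = a.b.c.0 + c.d.0 | d.c.0 ⊢ =a=> m2, =c=> m3, =d=> m4
  m2 = b.c.0 ⊢ =b=> m5
  m3 = d.0 | d.c.0 ⊢ =d=> m6, =d=> m7
  m4 = c.d.0 | c.0 ⊢ =c=> m7, =c=> m8
  m5 = c.0 ⊢ =c=> m9
  m6 = 0 | d.c.0 ⊢ =d=> m10
  m7 = d.0 | c.0 ⊢ =c=> m11, =d=> m10
  m8 = c.d.0 | 0 ⊢ =c=> m11
  m9 = 0 ⊢ ∅
  m10 = 0 | c.0 ⊢ =c=> m12
  m11 = d.0 | 0 ⊢ =d=> m12
  m12 = 0 | 0 ⊢ ∅
Q's transition system — 13 states:
  n0 = c.(b.b.c.0 + c.d.0 | d.c.0) ⊢ =c=> n1
  n1 = b.b.c.0 + c.d.0 | d.c.0 ⊢ =b=> n2, =c=> n3, =d=> n4
  n2 = b.c.0 ⊢ =b=> n5
  n3 = d.0 | d.c.0 ⊢ =d=> n6, =d=> n7
  n4 = c.d.0 | c.0 ⊢ =c=> n7, =c=> n8
  n5 = c.0 ⊢ =c=> n9
  n6 = 0 | d.c.0 ⊢ =d=> n10
  n7 = d.0 | c.0 ⊢ =c=> n11, =d=> n10
  n8 = c.d.0 | 0 ⊢ =c=> n11
  n9 = 0 ⊢ ∅
  n10 = 0 | c.0 ⊢ =c=> n12
  n11 = d.0 | 0 ⊢ =d=> n12
  n12 = 0 | 0 ⊢ ∅
Trace ⟨ca⟩ through P, begin at {m0}:
  after c @ step 1: {m1}
  after a @ step 2: {m2}
  ✓ P
Trace ⟨ca⟩ through Q, begin at {n0}:
  after c @ step 1: {n1}
  after a @ step 2: no successor for Q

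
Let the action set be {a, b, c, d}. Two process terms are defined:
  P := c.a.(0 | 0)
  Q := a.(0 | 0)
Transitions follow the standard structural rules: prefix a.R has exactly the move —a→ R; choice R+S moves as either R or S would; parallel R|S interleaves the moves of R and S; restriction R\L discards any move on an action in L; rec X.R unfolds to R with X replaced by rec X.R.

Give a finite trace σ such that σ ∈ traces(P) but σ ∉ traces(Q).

P's transition system — 3 states:
  p0 = c.a.(0 | 0) :: ··c··> p1
  p1 = a.(0 | 0) :: ··a··> p2
  p2 = 0 | 0 :: (no moves)
Q's transition system — 2 states:
  q0 = a.(0 | 0) :: ··a··> q1
  q1 = 0 | 0 :: (no moves)
Trace ⟨c⟩ through P, begin at {p0}:
  [1] c ⇒ {p1}
  ✓ P
Trace ⟨c⟩ through Q, begin at {q0}:
  [1] c ⇒ ∅  — Q cannot continue

c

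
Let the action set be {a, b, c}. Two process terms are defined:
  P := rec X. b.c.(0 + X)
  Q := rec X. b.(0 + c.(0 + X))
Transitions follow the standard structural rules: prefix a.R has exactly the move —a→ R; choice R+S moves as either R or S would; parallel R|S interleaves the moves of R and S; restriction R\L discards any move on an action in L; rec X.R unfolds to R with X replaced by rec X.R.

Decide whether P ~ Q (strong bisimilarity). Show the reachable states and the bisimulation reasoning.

P's transition system — 3 states:
  m0 = rec X. b.c.(0 + X) ⊢ =b=> m1
  m1 = c.(0 + (rec X. b.c.(0 + X))) ⊢ =c=> m2
  m2 = 0 + (rec X. b.c.(0 + X)) ⊢ =b=> m1
Q's transition system — 3 states:
  n0 = rec X. b.(0 + c.(0 + X)) ⊢ =b=> n1
  n1 = 0 + c.(0 + (rec X. b.(0 + c.(0 + X)))) ⊢ =c=> n2
  n2 = 0 + (rec X. b.(0 + c.(0 + X))) ⊢ =b=> n1
Bisimilarity quotient blocks:
  B0 = {m0, m2, n0, n2}
  B1 = {m1, n1}
m0 ∈ B0, n0 ∈ B0 → same block

P ~ Q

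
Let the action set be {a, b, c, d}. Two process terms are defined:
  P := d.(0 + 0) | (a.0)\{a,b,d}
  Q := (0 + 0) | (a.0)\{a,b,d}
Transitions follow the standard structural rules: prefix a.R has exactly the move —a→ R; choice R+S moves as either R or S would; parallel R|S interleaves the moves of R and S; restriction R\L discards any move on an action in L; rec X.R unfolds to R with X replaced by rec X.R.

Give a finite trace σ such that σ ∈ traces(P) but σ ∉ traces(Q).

LTS(P): 2 reachable states
  u0 = d.(0 + 0) | (a.0)\{a,b,d} | —d→ u1
  u1 = (0 + 0) | (a.0)\{a,b,d} | (no moves)
LTS(Q): 1 reachable states
  v0 = (0 + 0) | (a.0)\{a,b,d} | (no moves)
Run σ = ⟨d⟩ on P: start {u0}
  [1] d ⇒ {u1}
  ✓ P
Run σ = ⟨d⟩ on Q: start {v0}
  [1] d ⇒ ∅  — Q cannot continue

d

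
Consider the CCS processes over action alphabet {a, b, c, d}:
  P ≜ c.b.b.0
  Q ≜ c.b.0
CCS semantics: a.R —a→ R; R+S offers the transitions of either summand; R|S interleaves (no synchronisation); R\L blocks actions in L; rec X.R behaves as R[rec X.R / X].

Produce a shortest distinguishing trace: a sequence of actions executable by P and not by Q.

P's transition system — 4 states:
  s0 = c.b.b.0 → -c-> s1
  s1 = b.b.0 → -b-> s2
  s2 = b.0 → -b-> s3
  s3 = 0 → ·
Q's transition system — 3 states:
  t0 = c.b.0 → -c-> t1
  t1 = b.0 → -b-> t2
  t2 = 0 → ·
Run σ = ⟨cbb⟩ on P: start {s0}
  step 1 (c): {s1}
  step 2 (b): {s2}
  step 3 (b): {s3}
  ✓ P
Run σ = ⟨cbb⟩ on Q: start {t0}
  step 1 (c): {t1}
  step 2 (b): {t2}
  step 3 (b): no successor for Q

cbb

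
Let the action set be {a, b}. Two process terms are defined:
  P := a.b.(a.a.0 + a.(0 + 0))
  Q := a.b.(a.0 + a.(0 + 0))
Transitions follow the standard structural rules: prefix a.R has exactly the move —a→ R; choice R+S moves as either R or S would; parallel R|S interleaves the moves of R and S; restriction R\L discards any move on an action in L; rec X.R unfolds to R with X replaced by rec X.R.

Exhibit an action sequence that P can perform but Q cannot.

abaa

P's transition system — 6 states:
  u0 = a.b.(a.a.0 + a.(0 + 0)) :: =a=> u1
  u1 = b.(a.a.0 + a.(0 + 0)) :: =b=> u2
  u2 = a.a.0 + a.(0 + 0) :: =a=> u3, =a=> u4
  u3 = 0 + 0 :: ∅
  u4 = a.0 :: =a=> u5
  u5 = 0 :: ∅
Q's transition system — 5 states:
  v0 = a.b.(a.0 + a.(0 + 0)) :: =a=> v1
  v1 = b.(a.0 + a.(0 + 0)) :: =b=> v2
  v2 = a.0 + a.(0 + 0) :: =a=> v3, =a=> v4
  v3 = 0 :: ∅
  v4 = 0 + 0 :: ∅
Run σ = ⟨abaa⟩ on P: start {u0}
  [1] a ⇒ {u1}
  [2] b ⇒ {u2}
  [3] a ⇒ {u3, u4}
  [4] a ⇒ {u5}
  — P admits the full trace.
Run σ = ⟨abaa⟩ on Q: start {v0}
  [1] a ⇒ {v1}
  [2] b ⇒ {v2}
  [3] a ⇒ {v3, v4}
  [4] a ⇒ ∅  — Q cannot continue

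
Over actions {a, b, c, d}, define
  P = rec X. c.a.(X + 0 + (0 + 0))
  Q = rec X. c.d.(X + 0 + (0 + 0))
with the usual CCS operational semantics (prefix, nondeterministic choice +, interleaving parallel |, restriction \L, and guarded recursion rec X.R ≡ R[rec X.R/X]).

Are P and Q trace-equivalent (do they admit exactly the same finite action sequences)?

NO — witness ⟨ca⟩

P's transition system — 3 states:
  s0 = rec X. c.a.(X + 0 + (0 + 0)) | —c→ s1
  s1 = a.((rec X. c.a.(X + 0 + (0 + 0))) + 0 + (0 + 0)) | —a→ s2
  s2 = (rec X. c.a.(X + 0 + (0 + 0))) + 0 + (0 + 0) | —c→ s1
Q's transition system — 3 states:
  t0 = rec X. c.d.(X + 0 + (0 + 0)) | —c→ t1
  t1 = d.((rec X. c.d.(X + 0 + (0 + 0))) + 0 + (0 + 0)) | —d→ t2
  t2 = (rec X. c.d.(X + 0 + (0 + 0))) + 0 + (0 + 0) | —c→ t1
Run σ = ⟨ca⟩ on P: start {s0}
  after c @ step 1: {s1}
  after a @ step 2: {s2}
  ✓ P
Run σ = ⟨ca⟩ on Q: start {t0}
  after c @ step 1: {t1}
  after a @ step 2: ∅  — Q cannot continue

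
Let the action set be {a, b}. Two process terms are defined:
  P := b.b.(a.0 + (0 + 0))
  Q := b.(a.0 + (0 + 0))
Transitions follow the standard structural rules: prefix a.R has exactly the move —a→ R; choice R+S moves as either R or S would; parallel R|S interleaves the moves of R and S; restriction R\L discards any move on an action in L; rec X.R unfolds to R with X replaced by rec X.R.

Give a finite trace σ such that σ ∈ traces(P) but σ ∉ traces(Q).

bb

Reachable graph of P (4 states):
  s0 = b.b.(a.0 + (0 + 0)) | =b=> s1
  s1 = b.(a.0 + (0 + 0)) | =b=> s2
  s2 = a.0 + (0 + 0) | =a=> s3
  s3 = 0 | (no moves)
Reachable graph of Q (3 states):
  t0 = b.(a.0 + (0 + 0)) | =b=> t1
  t1 = a.0 + (0 + 0) | =a=> t2
  t2 = 0 | (no moves)
Run σ = ⟨bb⟩ on P: start {s0}
  step 1 (b): {s1}
  step 2 (b): {s2}
  ✓ P
Run σ = ⟨bb⟩ on Q: start {t0}
  step 1 (b): {t1}
  step 2 (b): ∅ (Q stuck)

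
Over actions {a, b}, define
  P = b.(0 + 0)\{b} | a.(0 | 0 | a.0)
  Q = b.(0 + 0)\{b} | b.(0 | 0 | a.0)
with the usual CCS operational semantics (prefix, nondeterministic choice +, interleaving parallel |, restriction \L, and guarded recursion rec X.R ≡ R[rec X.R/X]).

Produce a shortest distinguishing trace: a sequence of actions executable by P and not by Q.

a

P's transition system — 6 states:
  m0 = b.(0 + 0)\{b} | a.(0 | 0 | a.0) | =a=> m1, =b=> m2
  m1 = b.(0 + 0)\{b} | (0 | 0 | a.0) | =a=> m3, =b=> m4
  m2 = (0 + 0)\{b} | a.(0 | 0 | a.0) | =a=> m4
  m3 = b.(0 + 0)\{b} | (0 | 0 | 0) | =b=> m5
  m4 = (0 + 0)\{b} | (0 | 0 | a.0) | =a=> m5
  m5 = (0 + 0)\{b} | (0 | 0 | 0) | stopped
Q's transition system — 6 states:
  n0 = b.(0 + 0)\{b} | b.(0 | 0 | a.0) | =b=> n1, =b=> n2
  n1 = (0 + 0)\{b} | b.(0 | 0 | a.0) | =b=> n3
  n2 = b.(0 + 0)\{b} | (0 | 0 | a.0) | =a=> n4, =b=> n3
  n3 = (0 + 0)\{b} | (0 | 0 | a.0) | =a=> n5
  n4 = b.(0 + 0)\{b} | (0 | 0 | 0) | =b=> n5
  n5 = (0 + 0)\{b} | (0 | 0 | 0) | stopped
Trace ⟨a⟩ through P, begin at {m0}:
  [1] a ⇒ {m1}
  — P admits the full trace.
Trace ⟨a⟩ through Q, begin at {n0}:
  [1] a ⇒ ∅ (Q stuck)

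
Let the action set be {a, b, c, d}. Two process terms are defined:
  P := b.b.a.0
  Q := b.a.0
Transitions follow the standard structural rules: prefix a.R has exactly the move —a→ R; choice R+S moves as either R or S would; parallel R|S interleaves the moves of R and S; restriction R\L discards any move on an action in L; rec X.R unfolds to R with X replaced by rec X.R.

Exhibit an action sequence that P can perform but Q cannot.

Reachable graph of P (4 states):
  s0 = b.b.a.0 :: --b--▸ s1
  s1 = b.a.0 :: --b--▸ s2
  s2 = a.0 :: --a--▸ s3
  s3 = 0 :: ·
Reachable graph of Q (3 states):
  t0 = b.a.0 :: --b--▸ t1
  t1 = a.0 :: --a--▸ t2
  t2 = 0 :: ·
Trace ⟨bb⟩ through P, begin at {s0}:
  after b @ step 1: {s1}
  after b @ step 2: {s2}
  P completes σ.
Trace ⟨bb⟩ through Q, begin at {t0}:
  after b @ step 1: {t1}
  after b @ step 2: ∅ (Q stuck)

bb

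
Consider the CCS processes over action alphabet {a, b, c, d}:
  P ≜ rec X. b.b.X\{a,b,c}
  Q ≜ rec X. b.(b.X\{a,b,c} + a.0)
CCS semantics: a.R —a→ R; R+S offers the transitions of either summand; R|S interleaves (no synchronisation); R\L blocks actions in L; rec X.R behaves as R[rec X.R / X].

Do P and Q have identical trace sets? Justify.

Reachable graph of P (3 states):
  s0 = rec X. b.b.X\{a,b,c} :: ··b··> s1
  s1 = b.(rec X. b.b.X\{a,b,c})\{a,b,c} :: ··b··> s2
  s2 = (rec X. b.b.X\{a,b,c})\{a,b,c} :: (no moves)
Reachable graph of Q (4 states):
  t0 = rec X. b.(b.X\{a,b,c} + a.0) :: ··b··> t1
  t1 = b.(rec X. b.(b.X\{a,b,c} + a.0))\{a,b,c} + a.0 :: ··a··> t2, ··b··> t3
  t2 = 0 :: (no moves)
  t3 = (rec X. b.(b.X\{a,b,c} + a.0))\{a,b,c} :: (no moves)
Run σ = ⟨ba⟩ on Q: start {t0}
  [1] b ⇒ {t1}
  [2] a ⇒ {t2}
  ✓ Q
Run σ = ⟨ba⟩ on P: start {s0}
  [1] b ⇒ {s1}
  [2] a ⇒ ∅ (P stuck)

NO — witness ⟨ba⟩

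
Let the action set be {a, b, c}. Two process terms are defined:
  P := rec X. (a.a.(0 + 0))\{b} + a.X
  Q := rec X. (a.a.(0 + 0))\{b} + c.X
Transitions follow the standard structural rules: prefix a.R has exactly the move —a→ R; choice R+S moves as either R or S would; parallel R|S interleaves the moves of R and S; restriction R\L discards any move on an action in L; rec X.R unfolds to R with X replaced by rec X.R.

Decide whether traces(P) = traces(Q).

P's transition system — 3 states:
  p0 = rec X. (a.a.(0 + 0))\{b} + a.X has moves —a→ p0, —a→ p1
  p1 = (a.(0 + 0))\{b} has moves —a→ p2
  p2 = (0 + 0)\{b} has moves ·
Q's transition system — 3 states:
  q0 = rec X. (a.a.(0 + 0))\{b} + c.X has moves —a→ q1, —c→ q0
  q1 = (a.(0 + 0))\{b} has moves —a→ q2
  q2 = (0 + 0)\{b} has moves ·
Executing aaa from P (initial set {p0}):
  [1] a ⇒ {p0, p1}
  [2] a ⇒ {p0, p1, p2}
  [3] a ⇒ {p0, p1, p2}
  ✓ P
Executing aaa from Q (initial set {q0}):
  [1] a ⇒ {q1}
  [2] a ⇒ {q2}
  [3] a ⇒ ∅ (Q stuck)

NO — witness ⟨aaa⟩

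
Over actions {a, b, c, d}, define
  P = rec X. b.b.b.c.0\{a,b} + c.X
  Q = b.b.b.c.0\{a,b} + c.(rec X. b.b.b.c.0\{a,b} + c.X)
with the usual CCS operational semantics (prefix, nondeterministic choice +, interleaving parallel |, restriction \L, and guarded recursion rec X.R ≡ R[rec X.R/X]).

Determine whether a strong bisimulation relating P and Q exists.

LTS(P): 5 reachable states
  m0 = rec X. b.b.b.c.0\{a,b} + c.X has moves --b--▸ m1, --c--▸ m0
  m1 = b.b.c.0\{a,b} has moves --b--▸ m2
  m2 = b.c.0\{a,b} has moves --b--▸ m3
  m3 = c.0\{a,b} has moves --c--▸ m4
  m4 = 0\{a,b} has moves deadlocked
LTS(Q): 6 reachable states
  n0 = b.b.b.c.0\{a,b} + c.(rec X. b.b.b.c.0\{a,b} + c.X) has moves --b--▸ n1, --c--▸ n2
  n1 = b.b.c.0\{a,b} has moves --b--▸ n3
  n2 = rec X. b.b.b.c.0\{a,b} + c.X has moves --b--▸ n1, --c--▸ n2
  n3 = b.c.0\{a,b} has moves --b--▸ n4
  n4 = c.0\{a,b} has moves --c--▸ n5
  n5 = 0\{a,b} has moves deadlocked
Partition-refinement fixed point:
  B0 = {m0, n0, n2}
  B1 = {m1, n1}
  B2 = {m2, n3}
  B3 = {m3, n4}
  B4 = {m4, n5}
m0 ∈ B0, n0 ∈ B0 → same block

P ~ Q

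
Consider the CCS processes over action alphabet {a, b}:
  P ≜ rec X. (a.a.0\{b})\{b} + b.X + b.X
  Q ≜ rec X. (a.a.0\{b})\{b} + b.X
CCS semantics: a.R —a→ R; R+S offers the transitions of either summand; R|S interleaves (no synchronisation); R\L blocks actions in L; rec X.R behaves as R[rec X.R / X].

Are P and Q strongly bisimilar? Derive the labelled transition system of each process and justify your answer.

bisimilar

Reachable graph of P (3 states):
  p0 = rec X. (a.a.0\{b})\{b} + b.X + b.X :: --a--▸ p1, --b--▸ p0
  p1 = (a.0\{b})\{b} :: --a--▸ p2
  p2 = 0\{b}\{b} :: ∅
Reachable graph of Q (3 states):
  q0 = rec X. (a.a.0\{b})\{b} + b.X :: --a--▸ q1, --b--▸ q0
  q1 = (a.0\{b})\{b} :: --a--▸ q2
  q2 = 0\{b}\{b} :: ∅
Bisimilarity quotient blocks:
  B0 = {p0, q0}
  B1 = {p1, q1}
  B2 = {p2, q2}
p0 ∈ B0, q0 ∈ B0 → same block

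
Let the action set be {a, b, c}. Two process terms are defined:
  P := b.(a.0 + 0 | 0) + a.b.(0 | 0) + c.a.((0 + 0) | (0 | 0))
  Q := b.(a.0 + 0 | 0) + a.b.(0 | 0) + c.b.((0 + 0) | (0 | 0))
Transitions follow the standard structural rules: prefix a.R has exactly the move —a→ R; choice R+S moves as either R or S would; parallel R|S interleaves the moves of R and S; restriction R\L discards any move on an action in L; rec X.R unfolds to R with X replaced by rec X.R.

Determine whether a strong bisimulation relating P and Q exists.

P ≁ Q

LTS(P): 7 reachable states
  p0 = b.(a.0 + 0 | 0) + a.b.(0 | 0) + c.a.((0 + 0) | (0 | 0)) | —a→ p1, —b→ p2, —c→ p3
  p1 = b.(0 | 0) | —b→ p4
  p2 = a.0 + 0 | 0 | —a→ p5
  p3 = a.((0 + 0) | (0 | 0)) | —a→ p6
  p4 = 0 | 0 | (no moves)
  p5 = 0 | (no moves)
  p6 = (0 + 0) | (0 | 0) | (no moves)
LTS(Q): 7 reachable states
  q0 = b.(a.0 + 0 | 0) + a.b.(0 | 0) + c.b.((0 + 0) | (0 | 0)) | —a→ q1, —b→ q2, —c→ q3
  q1 = b.(0 | 0) | —b→ q4
  q2 = a.0 + 0 | 0 | —a→ q5
  q3 = b.((0 + 0) | (0 | 0)) | —b→ q6
  q4 = 0 | 0 | (no moves)
  q5 = 0 | (no moves)
  q6 = (0 + 0) | (0 | 0) | (no moves)
Coarsest stable partition (strong bisimilarity classes):
  B0 = {p0}
  B1 = {p2, p3, q2}
  B2 = {p4, p5, p6, q4, q5, q6}
  B3 = {p1, q1, q3}
  B4 = {q0}
p0 ∈ B0, q0 ∈ B4 → different blocks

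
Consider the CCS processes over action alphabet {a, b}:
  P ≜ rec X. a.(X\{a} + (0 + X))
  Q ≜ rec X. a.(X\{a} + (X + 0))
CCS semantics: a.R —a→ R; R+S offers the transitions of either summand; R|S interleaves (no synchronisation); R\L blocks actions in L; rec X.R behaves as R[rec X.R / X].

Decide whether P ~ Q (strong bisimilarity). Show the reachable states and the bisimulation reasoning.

P ~ Q

Reachable graph of P (2 states):
  p0 = rec X. a.(X\{a} + (0 + X)) → --a--▸ p1
  p1 = (rec X. a.(X\{a} + (0 + X)))\{a} + (0 + (rec X. a.(X\{a} + (0 + X)))) → --a--▸ p1
Reachable graph of Q (2 states):
  q0 = rec X. a.(X\{a} + (X + 0)) → --a--▸ q1
  q1 = (rec X. a.(X\{a} + (X + 0)))\{a} + ((rec X. a.(X\{a} + (X + 0))) + 0) → --a--▸ q1
Bisimilarity quotient blocks:
  B0 = {p0, p1, q0, q1}
p0 ∈ B0, q0 ∈ B0 → same block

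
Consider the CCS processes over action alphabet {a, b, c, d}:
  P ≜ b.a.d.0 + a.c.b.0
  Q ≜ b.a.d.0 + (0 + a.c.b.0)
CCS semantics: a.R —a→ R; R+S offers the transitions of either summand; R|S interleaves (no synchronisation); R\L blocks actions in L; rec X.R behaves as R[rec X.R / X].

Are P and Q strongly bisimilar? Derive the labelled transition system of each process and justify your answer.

YES

P's transition system — 6 states:
  s0 = b.a.d.0 + a.c.b.0 :: --a--▸ s1, --b--▸ s2
  s1 = c.b.0 :: --c--▸ s3
  s2 = a.d.0 :: --a--▸ s4
  s3 = b.0 :: --b--▸ s5
  s4 = d.0 :: --d--▸ s5
  s5 = 0 :: stopped
Q's transition system — 6 states:
  t0 = b.a.d.0 + (0 + a.c.b.0) :: --a--▸ t1, --b--▸ t2
  t1 = c.b.0 :: --c--▸ t3
  t2 = a.d.0 :: --a--▸ t4
  t3 = b.0 :: --b--▸ t5
  t4 = d.0 :: --d--▸ t5
  t5 = 0 :: stopped
Bisimilarity quotient blocks:
  B0 = {s0, t0}
  B1 = {s1, t1}
  B2 = {s3, t3}
  B3 = {s5, t5}
  B4 = {s2, t2}
  B5 = {s4, t4}
s0 ∈ B0, t0 ∈ B0 → same block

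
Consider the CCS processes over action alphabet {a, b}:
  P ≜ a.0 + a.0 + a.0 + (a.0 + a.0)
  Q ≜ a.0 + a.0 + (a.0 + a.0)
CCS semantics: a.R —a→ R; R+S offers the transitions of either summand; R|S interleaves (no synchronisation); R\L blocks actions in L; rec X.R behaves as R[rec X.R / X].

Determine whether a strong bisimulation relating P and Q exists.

LTS(P): 2 reachable states
  u0 = a.0 + a.0 + a.0 + (a.0 + a.0) | --a--▸ u1
  u1 = 0 | deadlocked
LTS(Q): 2 reachable states
  v0 = a.0 + a.0 + (a.0 + a.0) | --a--▸ v1
  v1 = 0 | deadlocked
Coarsest stable partition (strong bisimilarity classes):
  B0 = {u0, v0}
  B1 = {u1, v1}
u0 ∈ B0, v0 ∈ B0 → same block

P ~ Q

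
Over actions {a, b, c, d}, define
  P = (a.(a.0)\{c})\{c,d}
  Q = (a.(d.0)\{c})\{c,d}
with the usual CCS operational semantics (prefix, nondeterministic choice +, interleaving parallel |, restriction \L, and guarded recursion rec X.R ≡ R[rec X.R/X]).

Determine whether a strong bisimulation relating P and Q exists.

P ≁ Q

Reachable graph of P (3 states):
  u0 = (a.(a.0)\{c})\{c,d} | =a=> u1
  u1 = (a.0)\{c}\{c,d} | =a=> u2
  u2 = 0\{c}\{c,d} | stopped
Reachable graph of Q (2 states):
  v0 = (a.(d.0)\{c})\{c,d} | =a=> v1
  v1 = (d.0)\{c}\{c,d} | stopped
Bisimilarity quotient blocks:
  B0 = {u0}
  B1 = {u1, v0}
  B2 = {u2, v1}
u0 ∈ B0, v0 ∈ B1 → different blocks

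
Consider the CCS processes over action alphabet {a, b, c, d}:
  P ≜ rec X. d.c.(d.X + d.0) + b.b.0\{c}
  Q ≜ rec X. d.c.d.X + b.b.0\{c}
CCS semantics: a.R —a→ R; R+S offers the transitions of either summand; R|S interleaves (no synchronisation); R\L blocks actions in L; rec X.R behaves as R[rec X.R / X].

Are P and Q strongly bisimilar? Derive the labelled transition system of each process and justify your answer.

NO

LTS(P): 6 reachable states
  s0 = rec X. d.c.(d.X + d.0) + b.b.0\{c} ⊢ —b→ s1, —d→ s2
  s1 = b.0\{c} ⊢ —b→ s3
  s2 = c.(d.(rec X. d.c.(d.X + d.0) + b.b.0\{c}) + d.0) ⊢ —c→ s4
  s3 = 0\{c} ⊢ stopped
  s4 = d.(rec X. d.c.(d.X + d.0) + b.b.0\{c}) + d.0 ⊢ —d→ s0, —d→ s5
  s5 = 0 ⊢ stopped
LTS(Q): 5 reachable states
  t0 = rec X. d.c.d.X + b.b.0\{c} ⊢ —b→ t1, —d→ t2
  t1 = b.0\{c} ⊢ —b→ t3
  t2 = c.d.(rec X. d.c.d.X + b.b.0\{c}) ⊢ —c→ t4
  t3 = 0\{c} ⊢ stopped
  t4 = d.(rec X. d.c.d.X + b.b.0\{c}) ⊢ —d→ t0
Partition-refinement fixed point:
  B0 = {s0}
  B1 = {s1, t1}
  B2 = {s3, s5, t3}
  B3 = {s2}
  B4 = {s4}
  B5 = {t0}
  B6 = {t2}
  B7 = {t4}
s0 ∈ B0, t0 ∈ B5 → different blocks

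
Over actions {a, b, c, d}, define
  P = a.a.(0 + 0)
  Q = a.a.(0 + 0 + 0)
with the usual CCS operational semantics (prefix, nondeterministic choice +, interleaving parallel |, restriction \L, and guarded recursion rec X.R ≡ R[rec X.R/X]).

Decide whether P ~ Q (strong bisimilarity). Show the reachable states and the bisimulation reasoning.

P's transition system — 3 states:
  p0 = a.a.(0 + 0) has moves =a=> p1
  p1 = a.(0 + 0) has moves =a=> p2
  p2 = 0 + 0 has moves ∅
Q's transition system — 3 states:
  q0 = a.a.(0 + 0 + 0) has moves =a=> q1
  q1 = a.(0 + 0 + 0) has moves =a=> q2
  q2 = 0 + 0 + 0 has moves ∅
Coarsest stable partition (strong bisimilarity classes):
  B0 = {p0, q0}
  B1 = {p1, q1}
  B2 = {p2, q2}
p0 ∈ B0, q0 ∈ B0 → same block

P ~ Q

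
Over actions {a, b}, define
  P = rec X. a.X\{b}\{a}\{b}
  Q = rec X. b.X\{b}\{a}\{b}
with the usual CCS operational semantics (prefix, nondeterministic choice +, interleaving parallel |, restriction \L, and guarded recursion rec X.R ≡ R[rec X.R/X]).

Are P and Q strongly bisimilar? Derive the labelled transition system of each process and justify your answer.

not bisimilar

LTS(P): 2 reachable states
  p0 = rec X. a.X\{b}\{a}\{b} :: —a→ p1
  p1 = (rec X. a.X\{b}\{a}\{b})\{b}\{a}\{b} :: ·
LTS(Q): 2 reachable states
  q0 = rec X. b.X\{b}\{a}\{b} :: —b→ q1
  q1 = (rec X. b.X\{b}\{a}\{b})\{b}\{a}\{b} :: ·
Coarsest stable partition (strong bisimilarity classes):
  B0 = {p0}
  B1 = {p1, q1}
  B2 = {q0}
p0 ∈ B0, q0 ∈ B2 → different blocks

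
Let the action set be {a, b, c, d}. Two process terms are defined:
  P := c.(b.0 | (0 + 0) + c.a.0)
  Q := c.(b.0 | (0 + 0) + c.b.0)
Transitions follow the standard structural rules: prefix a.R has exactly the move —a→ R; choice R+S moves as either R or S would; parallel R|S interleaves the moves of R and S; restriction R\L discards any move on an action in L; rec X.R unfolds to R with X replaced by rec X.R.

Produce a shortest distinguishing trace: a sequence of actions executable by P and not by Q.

cca

LTS(P): 5 reachable states
  u0 = c.(b.0 | (0 + 0) + c.a.0) | =c=> u1
  u1 = b.0 | (0 + 0) + c.a.0 | =b=> u2, =c=> u3
  u2 = 0 | (0 + 0) | (no moves)
  u3 = a.0 | =a=> u4
  u4 = 0 | (no moves)
LTS(Q): 5 reachable states
  v0 = c.(b.0 | (0 + 0) + c.b.0) | =c=> v1
  v1 = b.0 | (0 + 0) + c.b.0 | =b=> v2, =c=> v3
  v2 = 0 | (0 + 0) | (no moves)
  v3 = b.0 | =b=> v4
  v4 = 0 | (no moves)
Trace ⟨cca⟩ through P, begin at {u0}:
  after c @ step 1: {u1}
  after c @ step 2: {u3}
  after a @ step 3: {u4}
  ✓ P
Trace ⟨cca⟩ through Q, begin at {v0}:
  after c @ step 1: {v1}
  after c @ step 2: {v3}
  after a @ step 3: ∅ (Q stuck)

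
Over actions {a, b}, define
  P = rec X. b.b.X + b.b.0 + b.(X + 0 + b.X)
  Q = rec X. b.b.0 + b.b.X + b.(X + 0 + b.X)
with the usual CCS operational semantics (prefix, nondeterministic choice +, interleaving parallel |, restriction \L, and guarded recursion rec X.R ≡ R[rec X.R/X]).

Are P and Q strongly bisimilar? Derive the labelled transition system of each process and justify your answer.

P's transition system — 5 states:
  p0 = rec X. b.b.X + b.b.0 + b.(X + 0 + b.X) ⊢ —b→ p1, —b→ p2, —b→ p3
  p1 = (rec X. b.b.X + b.b.0 + b.(X + 0 + b.X)) + 0 + b.(rec X. b.b.X + b.b.0 + b.(X + 0 + b.X)) ⊢ —b→ p0, —b→ p1, —b→ p2, —b→ p3
  p2 = b.(rec X. b.b.X + b.b.0 + b.(X + 0 + b.X)) ⊢ —b→ p0
  p3 = b.0 ⊢ —b→ p4
  p4 = 0 ⊢ stopped
Q's transition system — 5 states:
  q0 = rec X. b.b.0 + b.b.X + b.(X + 0 + b.X) ⊢ —b→ q1, —b→ q2, —b→ q3
  q1 = (rec X. b.b.0 + b.b.X + b.(X + 0 + b.X)) + 0 + b.(rec X. b.b.0 + b.b.X + b.(X + 0 + b.X)) ⊢ —b→ q0, —b→ q1, —b→ q2, —b→ q3
  q2 = b.(rec X. b.b.0 + b.b.X + b.(X + 0 + b.X)) ⊢ —b→ q0
  q3 = b.0 ⊢ —b→ q4
  q4 = 0 ⊢ stopped
Partition-refinement fixed point:
  B0 = {p0, p1, q0, q1}
  B1 = {p2, q2}
  B2 = {p3, q3}
  B3 = {p4, q4}
p0 ∈ B0, q0 ∈ B0 → same block

P ~ Q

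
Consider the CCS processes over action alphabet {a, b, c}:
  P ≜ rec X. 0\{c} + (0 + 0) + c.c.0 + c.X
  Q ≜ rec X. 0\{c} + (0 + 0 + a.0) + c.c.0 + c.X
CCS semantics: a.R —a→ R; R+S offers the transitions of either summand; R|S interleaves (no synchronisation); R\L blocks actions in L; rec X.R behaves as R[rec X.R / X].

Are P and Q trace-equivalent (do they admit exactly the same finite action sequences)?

traces(P) ≠ traces(Q) — witness ⟨a⟩

P's transition system — 3 states:
  p0 = rec X. 0\{c} + (0 + 0) + c.c.0 + c.X ⊢ =c=> p0, =c=> p1
  p1 = c.0 ⊢ =c=> p2
  p2 = 0 ⊢ ·
Q's transition system — 3 states:
  q0 = rec X. 0\{c} + (0 + 0 + a.0) + c.c.0 + c.X ⊢ =a=> q1, =c=> q0, =c=> q2
  q1 = 0 ⊢ ·
  q2 = c.0 ⊢ =c=> q1
Run σ = ⟨a⟩ on Q: start {q0}
  [1] a ⇒ {q1}
  Q completes σ.
Run σ = ⟨a⟩ on P: start {p0}
  [1] a ⇒ ∅  — P cannot continue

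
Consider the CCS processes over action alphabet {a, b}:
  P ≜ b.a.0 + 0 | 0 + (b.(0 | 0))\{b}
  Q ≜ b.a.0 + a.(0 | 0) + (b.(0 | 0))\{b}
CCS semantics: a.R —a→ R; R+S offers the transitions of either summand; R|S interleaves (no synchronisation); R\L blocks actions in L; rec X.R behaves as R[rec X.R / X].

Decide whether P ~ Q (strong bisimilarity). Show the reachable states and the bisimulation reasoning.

NO

P's transition system — 3 states:
  p0 = b.a.0 + 0 | 0 + (b.(0 | 0))\{b} has moves -b-> p1
  p1 = a.0 has moves -a-> p2
  p2 = 0 has moves deadlocked
Q's transition system — 4 states:
  q0 = b.a.0 + a.(0 | 0) + (b.(0 | 0))\{b} has moves -a-> q1, -b-> q2
  q1 = 0 | 0 has moves deadlocked
  q2 = a.0 has moves -a-> q3
  q3 = 0 has moves deadlocked
Partition-refinement fixed point:
  B0 = {p0}
  B1 = {p1, q2}
  B2 = {p2, q1, q3}
  B3 = {q0}
p0 ∈ B0, q0 ∈ B3 → different blocks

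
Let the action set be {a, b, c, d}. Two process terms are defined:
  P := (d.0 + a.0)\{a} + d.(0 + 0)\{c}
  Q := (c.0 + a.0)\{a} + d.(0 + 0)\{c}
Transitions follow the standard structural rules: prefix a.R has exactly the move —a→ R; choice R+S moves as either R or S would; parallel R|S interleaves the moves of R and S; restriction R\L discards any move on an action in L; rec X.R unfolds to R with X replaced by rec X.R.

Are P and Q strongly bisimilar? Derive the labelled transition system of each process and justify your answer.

LTS(P): 3 reachable states
  m0 = (d.0 + a.0)\{a} + d.(0 + 0)\{c} has moves ··d··> m1, ··d··> m2
  m1 = (0 + 0)\{c} has moves ∅
  m2 = 0\{a} has moves ∅
LTS(Q): 3 reachable states
  n0 = (c.0 + a.0)\{a} + d.(0 + 0)\{c} has moves ··c··> n1, ··d··> n2
  n1 = 0\{a} has moves ∅
  n2 = (0 + 0)\{c} has moves ∅
Bisimilarity quotient blocks:
  B0 = {m0}
  B1 = {m1, m2, n1, n2}
  B2 = {n0}
m0 ∈ B0, n0 ∈ B2 → different blocks

NO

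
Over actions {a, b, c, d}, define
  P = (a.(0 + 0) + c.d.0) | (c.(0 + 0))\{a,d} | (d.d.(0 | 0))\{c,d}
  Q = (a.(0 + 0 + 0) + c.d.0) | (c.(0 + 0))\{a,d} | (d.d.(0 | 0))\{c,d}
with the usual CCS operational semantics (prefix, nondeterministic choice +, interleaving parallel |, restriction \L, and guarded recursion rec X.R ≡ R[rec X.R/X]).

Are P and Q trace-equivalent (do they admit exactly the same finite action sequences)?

P's transition system — 8 states:
  p0 = (a.(0 + 0) + c.d.0) | (c.(0 + 0))\{a,d} | (d.d.(0 | 0))\{c,d} :: =a=> p1, =c=> p2, =c=> p3
  p1 = (0 + 0) | (c.(0 + 0))\{a,d} | (d.d.(0 | 0))\{c,d} :: =c=> p4
  p2 = (a.(0 + 0) + c.d.0) | (0 + 0)\{a,d} | (d.d.(0 | 0))\{c,d} :: =a=> p4, =c=> p5
  p3 = d.0 | (c.(0 + 0))\{a,d} | (d.d.(0 | 0))\{c,d} :: =c=> p5, =d=> p6
  p4 = (0 + 0) | (0 + 0)\{a,d} | (d.d.(0 | 0))\{c,d} :: (no moves)
  p5 = d.0 | (0 + 0)\{a,d} | (d.d.(0 | 0))\{c,d} :: =d=> p7
  p6 = 0 | (c.(0 + 0))\{a,d} | (d.d.(0 | 0))\{c,d} :: =c=> p7
  p7 = 0 | (0 + 0)\{a,d} | (d.d.(0 | 0))\{c,d} :: (no moves)
Q's transition system — 8 states:
  q0 = (a.(0 + 0 + 0) + c.d.0) | (c.(0 + 0))\{a,d} | (d.d.(0 | 0))\{c,d} :: =a=> q1, =c=> q2, =c=> q3
  q1 = (0 + 0 + 0) | (c.(0 + 0))\{a,d} | (d.d.(0 | 0))\{c,d} :: =c=> q4
  q2 = (a.(0 + 0 + 0) + c.d.0) | (0 + 0)\{a,d} | (d.d.(0 | 0))\{c,d} :: =a=> q4, =c=> q5
  q3 = d.0 | (c.(0 + 0))\{a,d} | (d.d.(0 | 0))\{c,d} :: =c=> q5, =d=> q6
  q4 = (0 + 0 + 0) | (0 + 0)\{a,d} | (d.d.(0 | 0))\{c,d} :: (no moves)
  q5 = d.0 | (0 + 0)\{a,d} | (d.d.(0 | 0))\{c,d} :: =d=> q7
  q6 = 0 | (c.(0 + 0))\{a,d} | (d.d.(0 | 0))\{c,d} :: =c=> q7
  q7 = 0 | (0 + 0)\{a,d} | (d.d.(0 | 0))\{c,d} :: (no moves)
Bisimilarity quotient blocks:
  B0 = {p0, q0}
  B1 = {p1, p6, q1, q6}
  B2 = {p4, p7, q4, q7}
  B3 = {p2, q2}
  B4 = {p5, q5}
  B5 = {p3, q3}
p0 ∈ B0, q0 ∈ B0 → same block
Bisimilar ⇒ trace-equivalent.

YES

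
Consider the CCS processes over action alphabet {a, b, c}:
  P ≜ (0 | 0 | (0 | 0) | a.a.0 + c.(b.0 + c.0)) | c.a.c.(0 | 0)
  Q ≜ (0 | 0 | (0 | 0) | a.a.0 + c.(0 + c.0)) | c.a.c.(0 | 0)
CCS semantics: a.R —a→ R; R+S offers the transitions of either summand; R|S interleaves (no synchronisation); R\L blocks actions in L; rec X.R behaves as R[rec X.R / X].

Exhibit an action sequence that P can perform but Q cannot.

cb

P's transition system — 20 states:
  p0 = (0 | 0 | (0 | 0) | a.a.0 + c.(b.0 + c.0)) | c.a.c.(0 | 0) → —a→ p1, —c→ p2, —c→ p3
  p1 = 0 | 0 | (0 | 0) | a.0 | c.a.c.(0 | 0) → —a→ p4, —c→ p5
  p2 = (0 | 0 | (0 | 0) | a.a.0 + c.(b.0 + c.0)) | a.c.(0 | 0) → —a→ p5, —a→ p6, —c→ p7
  p3 = (b.0 + c.0) | c.a.c.(0 | 0) → —b→ p8, —c→ p7, —c→ p8
  p4 = 0 | 0 | (0 | 0) | 0 | c.a.c.(0 | 0) → —c→ p9
  p5 = 0 | 0 | (0 | 0) | a.0 | a.c.(0 | 0) → —a→ p10, —a→ p9
  p6 = (0 | 0 | (0 | 0) | a.a.0 + c.(b.0 + c.0)) | c.(0 | 0) → —a→ p10, —c→ p11, —c→ p12
  p7 = (b.0 + c.0) | a.c.(0 | 0) → —a→ p12, —b→ p13, —c→ p13
  p8 = 0 | c.a.c.(0 | 0) → —c→ p13
  p9 = 0 | 0 | (0 | 0) | 0 | a.c.(0 | 0) → —a→ p14
  p10 = 0 | 0 | (0 | 0) | a.0 | c.(0 | 0) → —a→ p14, —c→ p15
  p11 = (0 | 0 | (0 | 0) | a.a.0 + c.(b.0 + c.0)) | (0 | 0) → —a→ p15, —c→ p16
  p12 = (b.0 + c.0) | c.(0 | 0) → —b→ p17, —c→ p16, —c→ p17
  p13 = 0 | a.c.(0 | 0) → —a→ p17
  p14 = 0 | 0 | (0 | 0) | 0 | c.(0 | 0) → —c→ p18
  p15 = 0 | 0 | (0 | 0) | a.0 | (0 | 0) → —a→ p18
  p16 = (b.0 + c.0) | (0 | 0) → —b→ p19, —c→ p19
  p17 = 0 | c.(0 | 0) → —c→ p19
  p18 = 0 | 0 | (0 | 0) | 0 | (0 | 0) → stopped
  p19 = 0 | (0 | 0) → stopped
Q's transition system — 20 states:
  q0 = (0 | 0 | (0 | 0) | a.a.0 + c.(0 + c.0)) | c.a.c.(0 | 0) → —a→ q1, —c→ q2, —c→ q3
  q1 = 0 | 0 | (0 | 0) | a.0 | c.a.c.(0 | 0) → —a→ q4, —c→ q5
  q2 = (0 + c.0) | c.a.c.(0 | 0) → —c→ q6, —c→ q7
  q3 = (0 | 0 | (0 | 0) | a.a.0 + c.(0 + c.0)) | a.c.(0 | 0) → —a→ q5, —a→ q8, —c→ q6
  q4 = 0 | 0 | (0 | 0) | 0 | c.a.c.(0 | 0) → —c→ q9
  q5 = 0 | 0 | (0 | 0) | a.0 | a.c.(0 | 0) → —a→ q10, —a→ q9
  q6 = (0 + c.0) | a.c.(0 | 0) → —a→ q11, —c→ q12
  q7 = 0 | c.a.c.(0 | 0) → —c→ q12
  q8 = (0 | 0 | (0 | 0) | a.a.0 + c.(0 + c.0)) | c.(0 | 0) → —a→ q10, —c→ q11, —c→ q13
  q9 = 0 | 0 | (0 | 0) | 0 | a.c.(0 | 0) → —a→ q14
  q10 = 0 | 0 | (0 | 0) | a.0 | c.(0 | 0) → —a→ q14, —c→ q15
  q11 = (0 + c.0) | c.(0 | 0) → —c→ q16, —c→ q17
  q12 = 0 | a.c.(0 | 0) → —a→ q17
  q13 = (0 | 0 | (0 | 0) | a.a.0 + c.(0 + c.0)) | (0 | 0) → —a→ q15, —c→ q16
  q14 = 0 | 0 | (0 | 0) | 0 | c.(0 | 0) → —c→ q18
  q15 = 0 | 0 | (0 | 0) | a.0 | (0 | 0) → —a→ q18
  q16 = (0 + c.0) | (0 | 0) → —c→ q19
  q17 = 0 | c.(0 | 0) → —c→ q19
  q18 = 0 | 0 | (0 | 0) | 0 | (0 | 0) → stopped
  q19 = 0 | (0 | 0) → stopped
Executing cb from P (initial set {p0}):
  after c @ step 1: {p2, p3}
  after b @ step 2: {p8}
  ✓ P
Executing cb from Q (initial set {q0}):
  after c @ step 1: {q2, q3}
  after b @ step 2: no successor for Q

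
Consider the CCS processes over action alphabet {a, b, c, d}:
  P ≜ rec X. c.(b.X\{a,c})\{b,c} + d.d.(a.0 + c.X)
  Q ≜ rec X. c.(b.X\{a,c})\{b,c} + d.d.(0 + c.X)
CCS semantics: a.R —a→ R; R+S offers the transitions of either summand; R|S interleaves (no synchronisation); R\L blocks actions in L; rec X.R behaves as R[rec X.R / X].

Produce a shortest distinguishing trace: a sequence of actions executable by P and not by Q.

LTS(P): 5 reachable states
  m0 = rec X. c.(b.X\{a,c})\{b,c} + d.d.(a.0 + c.X) has moves =c=> m1, =d=> m2
  m1 = (b.(rec X. c.(b.X\{a,c})\{b,c} + d.d.(a.0 + c.X))\{a,c})\{b,c} has moves stopped
  m2 = d.(a.0 + c.(rec X. c.(b.X\{a,c})\{b,c} + d.d.(a.0 + c.X))) has moves =d=> m3
  m3 = a.0 + c.(rec X. c.(b.X\{a,c})\{b,c} + d.d.(a.0 + c.X)) has moves =a=> m4, =c=> m0
  m4 = 0 has moves stopped
LTS(Q): 4 reachable states
  n0 = rec X. c.(b.X\{a,c})\{b,c} + d.d.(0 + c.X) has moves =c=> n1, =d=> n2
  n1 = (b.(rec X. c.(b.X\{a,c})\{b,c} + d.d.(0 + c.X))\{a,c})\{b,c} has moves stopped
  n2 = d.(0 + c.(rec X. c.(b.X\{a,c})\{b,c} + d.d.(0 + c.X))) has moves =d=> n3
  n3 = 0 + c.(rec X. c.(b.X\{a,c})\{b,c} + d.d.(0 + c.X)) has moves =c=> n0
Run σ = ⟨dda⟩ on P: start {m0}
  step 1 (d): {m2}
  step 2 (d): {m3}
  step 3 (a): {m4}
  ✓ P
Run σ = ⟨dda⟩ on Q: start {n0}
  step 1 (d): {n2}
  step 2 (d): {n3}
  step 3 (a): no successor for Q

dda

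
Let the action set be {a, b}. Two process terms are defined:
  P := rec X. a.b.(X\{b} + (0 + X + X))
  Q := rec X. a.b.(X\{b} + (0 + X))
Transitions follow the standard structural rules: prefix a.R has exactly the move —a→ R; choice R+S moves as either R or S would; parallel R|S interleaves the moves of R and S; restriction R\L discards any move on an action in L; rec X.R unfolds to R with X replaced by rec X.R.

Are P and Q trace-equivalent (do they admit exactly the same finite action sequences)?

trace-equivalent

LTS(P): 4 reachable states
  s0 = rec X. a.b.(X\{b} + (0 + X + X)) :: --a--▸ s1
  s1 = b.((rec X. a.b.(X\{b} + (0 + X + X)))\{b} + (0 + (rec X. a.b.(X\{b} + (0 + X + X))) + (rec X. a.b.(X\{b} + (0 + X + X))))) :: --b--▸ s2
  s2 = (rec X. a.b.(X\{b} + (0 + X + X)))\{b} + (0 + (rec X. a.b.(X\{b} + (0 + X + X))) + (rec X. a.b.(X\{b} + (0 + X + X)))) :: --a--▸ s1, --a--▸ s3
  s3 = (b.((rec X. a.b.(X\{b} + (0 + X + X)))\{b} + (0 + (rec X. a.b.(X\{b} + (0 + X + X))) + (rec X. a.b.(X\{b} + (0 + X + X))))))\{b} :: ∅
LTS(Q): 4 reachable states
  t0 = rec X. a.b.(X\{b} + (0 + X)) :: --a--▸ t1
  t1 = b.((rec X. a.b.(X\{b} + (0 + X)))\{b} + (0 + (rec X. a.b.(X\{b} + (0 + X))))) :: --b--▸ t2
  t2 = (rec X. a.b.(X\{b} + (0 + X)))\{b} + (0 + (rec X. a.b.(X\{b} + (0 + X)))) :: --a--▸ t1, --a--▸ t3
  t3 = (b.((rec X. a.b.(X\{b} + (0 + X)))\{b} + (0 + (rec X. a.b.(X\{b} + (0 + X))))))\{b} :: ∅
Bisimilarity quotient blocks:
  B0 = {s0, t0}
  B1 = {s1, t1}
  B2 = {s2, t2}
  B3 = {s3, t3}
s0 ∈ B0, t0 ∈ B0 → same block
Bisimilar ⇒ trace-equivalent.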